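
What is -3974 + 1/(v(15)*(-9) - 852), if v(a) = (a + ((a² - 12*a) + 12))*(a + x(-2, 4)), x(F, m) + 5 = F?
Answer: -23987065/6036 ≈ -3974.0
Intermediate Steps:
x(F, m) = -5 + F
v(a) = (-7 + a)*(12 + a² - 11*a) (v(a) = (a + ((a² - 12*a) + 12))*(a + (-5 - 2)) = (a + (12 + a² - 12*a))*(a - 7) = (12 + a² - 11*a)*(-7 + a) = (-7 + a)*(12 + a² - 11*a))
-3974 + 1/(v(15)*(-9) - 852) = -3974 + 1/((-84 + 15³ - 18*15² + 89*15)*(-9) - 852) = -3974 + 1/((-84 + 3375 - 18*225 + 1335)*(-9) - 852) = -3974 + 1/((-84 + 3375 - 4050 + 1335)*(-9) - 852) = -3974 + 1/(576*(-9) - 852) = -3974 + 1/(-5184 - 852) = -3974 + 1/(-6036) = -3974 - 1/6036 = -23987065/6036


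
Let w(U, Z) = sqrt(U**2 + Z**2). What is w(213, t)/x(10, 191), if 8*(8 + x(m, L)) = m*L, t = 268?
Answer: 4*sqrt(117193)/923 ≈ 1.4836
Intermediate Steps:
x(m, L) = -8 + L*m/8 (x(m, L) = -8 + (m*L)/8 = -8 + (L*m)/8 = -8 + L*m/8)
w(213, t)/x(10, 191) = sqrt(213**2 + 268**2)/(-8 + (1/8)*191*10) = sqrt(45369 + 71824)/(-8 + 955/4) = sqrt(117193)/(923/4) = sqrt(117193)*(4/923) = 4*sqrt(117193)/923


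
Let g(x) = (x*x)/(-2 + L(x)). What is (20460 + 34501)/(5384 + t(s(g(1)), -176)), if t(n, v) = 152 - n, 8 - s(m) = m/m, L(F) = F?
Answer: 54961/5529 ≈ 9.9405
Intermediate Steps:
g(x) = x**2/(-2 + x) (g(x) = (x*x)/(-2 + x) = x**2/(-2 + x))
s(m) = 7 (s(m) = 8 - m/m = 8 - 1*1 = 8 - 1 = 7)
(20460 + 34501)/(5384 + t(s(g(1)), -176)) = (20460 + 34501)/(5384 + (152 - 1*7)) = 54961/(5384 + (152 - 7)) = 54961/(5384 + 145) = 54961/5529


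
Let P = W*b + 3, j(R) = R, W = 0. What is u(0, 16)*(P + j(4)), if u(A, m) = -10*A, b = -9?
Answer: 0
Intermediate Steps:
P = 3 (P = 0*(-9) + 3 = 0 + 3 = 3)
u(0, 16)*(P + j(4)) = (-10*0)*(3 + 4) = 0*7 = 0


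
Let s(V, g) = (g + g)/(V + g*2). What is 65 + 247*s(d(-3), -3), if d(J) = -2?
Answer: 1001/4 ≈ 250.25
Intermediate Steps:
s(V, g) = 2*g/(V + 2*g) (s(V, g) = (2*g)/(V + 2*g) = 2*g/(V + 2*g))
65 + 247*s(d(-3), -3) = 65 + 247*(2*(-3)/(-2 + 2*(-3))) = 65 + 247*(2*(-3)/(-2 - 6)) = 65 + 247*(2*(-3)/(-8)) = 65 + 247*(2*(-3)*(-1/8)) = 65 + 247*(3/4) = 65 + 741/4 = 1001/4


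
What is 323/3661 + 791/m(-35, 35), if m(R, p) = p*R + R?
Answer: -355553/658980 ≈ -0.53955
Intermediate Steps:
m(R, p) = R + R*p (m(R, p) = R*p + R = R + R*p)
323/3661 + 791/m(-35, 35) = 323/3661 + 791/((-35*(1 + 35))) = 323*(1/3661) + 791/((-35*36)) = 323/3661 + 791/(-1260) = 323/3661 + 791*(-1/1260) = 323/3661 - 113/180 = -355553/658980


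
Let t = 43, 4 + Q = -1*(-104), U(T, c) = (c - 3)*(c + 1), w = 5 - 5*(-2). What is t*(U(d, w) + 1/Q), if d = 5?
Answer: 825643/100 ≈ 8256.4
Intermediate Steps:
w = 15 (w = 5 + 10 = 15)
U(T, c) = (1 + c)*(-3 + c) (U(T, c) = (-3 + c)*(1 + c) = (1 + c)*(-3 + c))
Q = 100 (Q = -4 - 1*(-104) = -4 + 104 = 100)
t*(U(d, w) + 1/Q) = 43*((-3 + 15² - 2*15) + 1/100) = 43*((-3 + 225 - 30) + 1/100) = 43*(192 + 1/100) = 43*(19201/100) = 825643/100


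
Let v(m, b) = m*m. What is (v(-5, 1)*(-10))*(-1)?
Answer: 250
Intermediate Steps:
v(m, b) = m**2
(v(-5, 1)*(-10))*(-1) = ((-5)**2*(-10))*(-1) = (25*(-10))*(-1) = -250*(-1) = 250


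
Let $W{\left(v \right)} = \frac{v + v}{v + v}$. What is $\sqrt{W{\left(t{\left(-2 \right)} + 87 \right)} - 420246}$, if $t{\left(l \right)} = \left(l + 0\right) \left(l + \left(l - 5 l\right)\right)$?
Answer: $i \sqrt{420245} \approx 648.26 i$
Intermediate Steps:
$t{\left(l \right)} = - 3 l^{2}$ ($t{\left(l \right)} = l \left(l - 4 l\right) = l \left(- 3 l\right) = - 3 l^{2}$)
$W{\left(v \right)} = 1$ ($W{\left(v \right)} = \frac{2 v}{2 v} = 2 v \frac{1}{2 v} = 1$)
$\sqrt{W{\left(t{\left(-2 \right)} + 87 \right)} - 420246} = \sqrt{1 - 420246} = \sqrt{-420245} = i \sqrt{420245}$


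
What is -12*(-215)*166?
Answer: 428280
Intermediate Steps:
-12*(-215)*166 = 2580*166 = 428280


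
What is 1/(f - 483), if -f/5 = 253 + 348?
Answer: -1/3488 ≈ -0.00028670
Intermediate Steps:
f = -3005 (f = -5*(253 + 348) = -5*601 = -3005)
1/(f - 483) = 1/(-3005 - 483) = 1/(-3488) = -1/3488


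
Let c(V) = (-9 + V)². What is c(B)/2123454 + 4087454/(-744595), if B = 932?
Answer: -8045178472361/1581113231130 ≈ -5.0883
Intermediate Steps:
c(B)/2123454 + 4087454/(-744595) = (-9 + 932)²/2123454 + 4087454/(-744595) = 923²*(1/2123454) + 4087454*(-1/744595) = 851929*(1/2123454) - 4087454/744595 = 851929/2123454 - 4087454/744595 = -8045178472361/1581113231130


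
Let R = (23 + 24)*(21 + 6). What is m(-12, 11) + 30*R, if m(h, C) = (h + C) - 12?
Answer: 38057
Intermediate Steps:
R = 1269 (R = 47*27 = 1269)
m(h, C) = -12 + C + h (m(h, C) = (C + h) - 12 = -12 + C + h)
m(-12, 11) + 30*R = (-12 + 11 - 12) + 30*1269 = -13 + 38070 = 38057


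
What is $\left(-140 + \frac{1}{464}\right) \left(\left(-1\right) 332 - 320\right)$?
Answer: $\frac{10588317}{116} \approx 91279.0$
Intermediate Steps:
$\left(-140 + \frac{1}{464}\right) \left(\left(-1\right) 332 - 320\right) = \left(-140 + \frac{1}{464}\right) \left(-332 - 320\right) = \left(- \frac{64959}{464}\right) \left(-652\right) = \frac{10588317}{116}$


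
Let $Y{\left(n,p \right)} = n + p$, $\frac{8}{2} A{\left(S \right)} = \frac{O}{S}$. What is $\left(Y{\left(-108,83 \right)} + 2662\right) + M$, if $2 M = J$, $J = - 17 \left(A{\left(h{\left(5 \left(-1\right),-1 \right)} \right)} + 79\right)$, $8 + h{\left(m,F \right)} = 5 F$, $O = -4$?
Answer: $\frac{25543}{13} \approx 1964.8$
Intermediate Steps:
$h{\left(m,F \right)} = -8 + 5 F$
$A{\left(S \right)} = - \frac{1}{S}$ ($A{\left(S \right)} = \frac{\left(-4\right) \frac{1}{S}}{4} = - \frac{1}{S}$)
$J = - \frac{17476}{13}$ ($J = - 17 \left(- \frac{1}{-8 + 5 \left(-1\right)} + 79\right) = - 17 \left(- \frac{1}{-8 - 5} + 79\right) = - 17 \left(- \frac{1}{-13} + 79\right) = - 17 \left(\left(-1\right) \left(- \frac{1}{13}\right) + 79\right) = - 17 \left(\frac{1}{13} + 79\right) = \left(-17\right) \frac{1028}{13} = - \frac{17476}{13} \approx -1344.3$)
$M = - \frac{8738}{13}$ ($M = \frac{1}{2} \left(- \frac{17476}{13}\right) = - \frac{8738}{13} \approx -672.15$)
$\left(Y{\left(-108,83 \right)} + 2662\right) + M = \left(\left(-108 + 83\right) + 2662\right) - \frac{8738}{13} = \left(-25 + 2662\right) - \frac{8738}{13} = 2637 - \frac{8738}{13} = \frac{25543}{13}$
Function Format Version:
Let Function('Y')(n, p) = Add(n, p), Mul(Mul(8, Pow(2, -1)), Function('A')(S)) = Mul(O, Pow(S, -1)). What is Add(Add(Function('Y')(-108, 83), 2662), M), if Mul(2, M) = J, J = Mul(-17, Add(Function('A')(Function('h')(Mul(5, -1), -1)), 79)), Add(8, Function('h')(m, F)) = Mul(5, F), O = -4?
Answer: Rational(25543, 13) ≈ 1964.8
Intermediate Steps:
Function('h')(m, F) = Add(-8, Mul(5, F))
Function('A')(S) = Mul(-1, Pow(S, -1)) (Function('A')(S) = Mul(Rational(1, 4), Mul(-4, Pow(S, -1))) = Mul(-1, Pow(S, -1)))
J = Rational(-17476, 13) (J = Mul(-17, Add(Mul(-1, Pow(Add(-8, Mul(5, -1)), -1)), 79)) = Mul(-17, Add(Mul(-1, Pow(Add(-8, -5), -1)), 79)) = Mul(-17, Add(Mul(-1, Pow(-13, -1)), 79)) = Mul(-17, Add(Mul(-1, Rational(-1, 13)), 79)) = Mul(-17, Add(Rational(1, 13), 79)) = Mul(-17, Rational(1028, 13)) = Rational(-17476, 13) ≈ -1344.3)
M = Rational(-8738, 13) (M = Mul(Rational(1, 2), Rational(-17476, 13)) = Rational(-8738, 13) ≈ -672.15)
Add(Add(Function('Y')(-108, 83), 2662), M) = Add(Add(Add(-108, 83), 2662), Rational(-8738, 13)) = Add(Add(-25, 2662), Rational(-8738, 13)) = Add(2637, Rational(-8738, 13)) = Rational(25543, 13)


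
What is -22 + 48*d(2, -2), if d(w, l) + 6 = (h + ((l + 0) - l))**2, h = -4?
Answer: 458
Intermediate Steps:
d(w, l) = 10 (d(w, l) = -6 + (-4 + ((l + 0) - l))**2 = -6 + (-4 + (l - l))**2 = -6 + (-4 + 0)**2 = -6 + (-4)**2 = -6 + 16 = 10)
-22 + 48*d(2, -2) = -22 + 48*10 = -22 + 480 = 458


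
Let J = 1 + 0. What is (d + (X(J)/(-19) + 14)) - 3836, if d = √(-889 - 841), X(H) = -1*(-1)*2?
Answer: -72620/19 + I*√1730 ≈ -3822.1 + 41.593*I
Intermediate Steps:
J = 1
X(H) = 2 (X(H) = 1*2 = 2)
d = I*√1730 (d = √(-1730) = I*√1730 ≈ 41.593*I)
(d + (X(J)/(-19) + 14)) - 3836 = (I*√1730 + (2/(-19) + 14)) - 3836 = (I*√1730 + (2*(-1/19) + 14)) - 3836 = (I*√1730 + (-2/19 + 14)) - 3836 = (I*√1730 + 264/19) - 3836 = (264/19 + I*√1730) - 3836 = -72620/19 + I*√1730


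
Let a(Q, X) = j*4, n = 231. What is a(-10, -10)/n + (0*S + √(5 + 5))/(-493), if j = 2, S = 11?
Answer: 8/231 - √10/493 ≈ 0.028218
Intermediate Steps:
a(Q, X) = 8 (a(Q, X) = 2*4 = 8)
a(-10, -10)/n + (0*S + √(5 + 5))/(-493) = 8/231 + (0*11 + √(5 + 5))/(-493) = 8*(1/231) + (0 + √10)*(-1/493) = 8/231 + √10*(-1/493) = 8/231 - √10/493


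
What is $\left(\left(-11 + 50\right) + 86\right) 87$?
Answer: $10875$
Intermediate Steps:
$\left(\left(-11 + 50\right) + 86\right) 87 = \left(39 + 86\right) 87 = 125 \cdot 87 = 10875$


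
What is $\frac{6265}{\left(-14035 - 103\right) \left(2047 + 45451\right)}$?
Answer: $- \frac{6265}{671526724} \approx -9.3295 \cdot 10^{-6}$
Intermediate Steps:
$\frac{6265}{\left(-14035 - 103\right) \left(2047 + 45451\right)} = \frac{6265}{\left(-14138\right) 47498} = \frac{6265}{-671526724} = 6265 \left(- \frac{1}{671526724}\right) = - \frac{6265}{671526724}$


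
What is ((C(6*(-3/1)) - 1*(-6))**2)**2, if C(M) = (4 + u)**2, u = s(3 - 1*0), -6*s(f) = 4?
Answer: 562448656/6561 ≈ 85726.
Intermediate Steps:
s(f) = -2/3 (s(f) = -1/6*4 = -2/3)
u = -2/3 ≈ -0.66667
C(M) = 100/9 (C(M) = (4 - 2/3)**2 = (10/3)**2 = 100/9)
((C(6*(-3/1)) - 1*(-6))**2)**2 = ((100/9 - 1*(-6))**2)**2 = ((100/9 + 6)**2)**2 = ((154/9)**2)**2 = (23716/81)**2 = 562448656/6561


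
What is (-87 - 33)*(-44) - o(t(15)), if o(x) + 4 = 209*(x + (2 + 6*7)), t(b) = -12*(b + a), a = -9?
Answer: 11136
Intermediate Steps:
t(b) = 108 - 12*b (t(b) = -12*(b - 9) = -12*(-9 + b) = 108 - 12*b)
o(x) = 9192 + 209*x (o(x) = -4 + 209*(x + (2 + 6*7)) = -4 + 209*(x + (2 + 42)) = -4 + 209*(x + 44) = -4 + 209*(44 + x) = -4 + (9196 + 209*x) = 9192 + 209*x)
(-87 - 33)*(-44) - o(t(15)) = (-87 - 33)*(-44) - (9192 + 209*(108 - 12*15)) = -120*(-44) - (9192 + 209*(108 - 180)) = 5280 - (9192 + 209*(-72)) = 5280 - (9192 - 15048) = 5280 - 1*(-5856) = 5280 + 5856 = 11136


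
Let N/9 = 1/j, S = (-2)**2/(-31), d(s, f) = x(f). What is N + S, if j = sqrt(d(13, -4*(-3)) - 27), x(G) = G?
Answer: -4/31 - 3*I*sqrt(15)/5 ≈ -0.12903 - 2.3238*I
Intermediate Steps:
d(s, f) = f
j = I*sqrt(15) (j = sqrt(-4*(-3) - 27) = sqrt(12 - 27) = sqrt(-15) = I*sqrt(15) ≈ 3.873*I)
S = -4/31 (S = 4*(-1/31) = -4/31 ≈ -0.12903)
N = -3*I*sqrt(15)/5 (N = 9/((I*sqrt(15))) = 9*(-I*sqrt(15)/15) = -3*I*sqrt(15)/5 ≈ -2.3238*I)
N + S = -3*I*sqrt(15)/5 - 4/31 = -4/31 - 3*I*sqrt(15)/5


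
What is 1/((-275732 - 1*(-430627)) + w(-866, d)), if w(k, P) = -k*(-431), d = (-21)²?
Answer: -1/218351 ≈ -4.5798e-6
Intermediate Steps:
d = 441
w(k, P) = 431*k (w(k, P) = -(-431)*k = 431*k)
1/((-275732 - 1*(-430627)) + w(-866, d)) = 1/((-275732 - 1*(-430627)) + 431*(-866)) = 1/((-275732 + 430627) - 373246) = 1/(154895 - 373246) = 1/(-218351) = -1/218351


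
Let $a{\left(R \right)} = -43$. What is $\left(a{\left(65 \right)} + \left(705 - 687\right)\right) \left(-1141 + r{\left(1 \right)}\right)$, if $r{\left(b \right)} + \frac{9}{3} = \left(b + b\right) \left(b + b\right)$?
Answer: $28500$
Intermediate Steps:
$r{\left(b \right)} = -3 + 4 b^{2}$ ($r{\left(b \right)} = -3 + \left(b + b\right) \left(b + b\right) = -3 + 2 b 2 b = -3 + 4 b^{2}$)
$\left(a{\left(65 \right)} + \left(705 - 687\right)\right) \left(-1141 + r{\left(1 \right)}\right) = \left(-43 + \left(705 - 687\right)\right) \left(-1141 - \left(3 - 4 \cdot 1^{2}\right)\right) = \left(-43 + \left(705 - 687\right)\right) \left(-1141 + \left(-3 + 4 \cdot 1\right)\right) = \left(-43 + 18\right) \left(-1141 + \left(-3 + 4\right)\right) = - 25 \left(-1141 + 1\right) = \left(-25\right) \left(-1140\right) = 28500$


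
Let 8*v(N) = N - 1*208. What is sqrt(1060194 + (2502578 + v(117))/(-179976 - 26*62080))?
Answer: sqrt(3412375072824131403)/1794056 ≈ 1029.7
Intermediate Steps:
v(N) = -26 + N/8 (v(N) = (N - 1*208)/8 = (N - 208)/8 = (-208 + N)/8 = -26 + N/8)
sqrt(1060194 + (2502578 + v(117))/(-179976 - 26*62080)) = sqrt(1060194 + (2502578 + (-26 + (1/8)*117))/(-179976 - 26*62080)) = sqrt(1060194 + (2502578 + (-26 + 117/8))/(-179976 - 1614080)) = sqrt(1060194 + (2502578 - 91/8)/(-1794056)) = sqrt(1060194 + (20020533/8)*(-1/1794056)) = sqrt(1060194 - 20020533/14352448) = sqrt(15216359234379/14352448) = sqrt(3412375072824131403)/1794056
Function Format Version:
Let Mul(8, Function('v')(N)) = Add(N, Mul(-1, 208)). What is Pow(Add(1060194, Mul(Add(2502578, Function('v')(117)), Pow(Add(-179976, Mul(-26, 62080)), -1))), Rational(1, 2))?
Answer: Mul(Rational(1, 1794056), Pow(3412375072824131403, Rational(1, 2))) ≈ 1029.7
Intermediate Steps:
Function('v')(N) = Add(-26, Mul(Rational(1, 8), N)) (Function('v')(N) = Mul(Rational(1, 8), Add(N, Mul(-1, 208))) = Mul(Rational(1, 8), Add(N, -208)) = Mul(Rational(1, 8), Add(-208, N)) = Add(-26, Mul(Rational(1, 8), N)))
Pow(Add(1060194, Mul(Add(2502578, Function('v')(117)), Pow(Add(-179976, Mul(-26, 62080)), -1))), Rational(1, 2)) = Pow(Add(1060194, Mul(Add(2502578, Add(-26, Mul(Rational(1, 8), 117))), Pow(Add(-179976, Mul(-26, 62080)), -1))), Rational(1, 2)) = Pow(Add(1060194, Mul(Add(2502578, Add(-26, Rational(117, 8))), Pow(Add(-179976, -1614080), -1))), Rational(1, 2)) = Pow(Add(1060194, Mul(Add(2502578, Rational(-91, 8)), Pow(-1794056, -1))), Rational(1, 2)) = Pow(Add(1060194, Mul(Rational(20020533, 8), Rational(-1, 1794056))), Rational(1, 2)) = Pow(Add(1060194, Rational(-20020533, 14352448)), Rational(1, 2)) = Pow(Rational(15216359234379, 14352448), Rational(1, 2)) = Mul(Rational(1, 1794056), Pow(3412375072824131403, Rational(1, 2)))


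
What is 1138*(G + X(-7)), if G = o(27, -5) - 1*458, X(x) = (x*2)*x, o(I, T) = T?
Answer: -415370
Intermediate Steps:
X(x) = 2*x² (X(x) = (2*x)*x = 2*x²)
G = -463 (G = -5 - 1*458 = -5 - 458 = -463)
1138*(G + X(-7)) = 1138*(-463 + 2*(-7)²) = 1138*(-463 + 2*49) = 1138*(-463 + 98) = 1138*(-365) = -415370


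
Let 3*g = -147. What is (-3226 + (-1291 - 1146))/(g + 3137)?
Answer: -5663/3088 ≈ -1.8339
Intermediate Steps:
g = -49 (g = (1/3)*(-147) = -49)
(-3226 + (-1291 - 1146))/(g + 3137) = (-3226 + (-1291 - 1146))/(-49 + 3137) = (-3226 - 2437)/3088 = -5663*1/3088 = -5663/3088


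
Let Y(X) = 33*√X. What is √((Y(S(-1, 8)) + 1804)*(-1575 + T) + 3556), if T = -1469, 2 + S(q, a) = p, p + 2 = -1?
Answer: 2*√(-1371955 - 25113*I*√5) ≈ 47.932 - 2343.1*I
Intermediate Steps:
p = -3 (p = -2 - 1 = -3)
S(q, a) = -5 (S(q, a) = -2 - 3 = -5)
√((Y(S(-1, 8)) + 1804)*(-1575 + T) + 3556) = √((33*√(-5) + 1804)*(-1575 - 1469) + 3556) = √((33*(I*√5) + 1804)*(-3044) + 3556) = √((33*I*√5 + 1804)*(-3044) + 3556) = √((1804 + 33*I*√5)*(-3044) + 3556) = √((-5491376 - 100452*I*√5) + 3556) = √(-5487820 - 100452*I*√5)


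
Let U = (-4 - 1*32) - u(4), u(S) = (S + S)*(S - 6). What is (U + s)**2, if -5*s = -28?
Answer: 5184/25 ≈ 207.36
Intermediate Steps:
s = 28/5 (s = -1/5*(-28) = 28/5 ≈ 5.6000)
u(S) = 2*S*(-6 + S) (u(S) = (2*S)*(-6 + S) = 2*S*(-6 + S))
U = -20 (U = (-4 - 1*32) - 2*4*(-6 + 4) = (-4 - 32) - 2*4*(-2) = -36 - 1*(-16) = -36 + 16 = -20)
(U + s)**2 = (-20 + 28/5)**2 = (-72/5)**2 = 5184/25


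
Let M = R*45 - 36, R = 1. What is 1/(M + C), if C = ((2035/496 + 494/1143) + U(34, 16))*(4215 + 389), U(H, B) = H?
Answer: 141732/25146690319 ≈ 5.6362e-6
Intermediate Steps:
M = 9 (M = 1*45 - 36 = 45 - 36 = 9)
C = 25145414731/141732 (C = ((2035/496 + 494/1143) + 34)*(4215 + 389) = ((2035*(1/496) + 494*(1/1143)) + 34)*4604 = ((2035/496 + 494/1143) + 34)*4604 = (2571029/566928 + 34)*4604 = (21846581/566928)*4604 = 25145414731/141732 ≈ 1.7742e+5)
1/(M + C) = 1/(9 + 25145414731/141732) = 1/(25146690319/141732) = 141732/25146690319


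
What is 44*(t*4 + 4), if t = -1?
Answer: 0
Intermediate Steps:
44*(t*4 + 4) = 44*(-1*4 + 4) = 44*(-4 + 4) = 44*0 = 0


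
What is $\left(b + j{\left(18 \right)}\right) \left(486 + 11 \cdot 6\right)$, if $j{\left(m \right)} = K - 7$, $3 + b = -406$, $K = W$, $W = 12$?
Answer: $-223008$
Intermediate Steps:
$K = 12$
$b = -409$ ($b = -3 - 406 = -409$)
$j{\left(m \right)} = 5$ ($j{\left(m \right)} = 12 - 7 = 5$)
$\left(b + j{\left(18 \right)}\right) \left(486 + 11 \cdot 6\right) = \left(-409 + 5\right) \left(486 + 11 \cdot 6\right) = - 404 \left(486 + 66\right) = \left(-404\right) 552 = -223008$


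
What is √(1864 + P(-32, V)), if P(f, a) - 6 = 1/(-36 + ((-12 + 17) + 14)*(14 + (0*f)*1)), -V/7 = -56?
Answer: 3*√10991470/230 ≈ 43.244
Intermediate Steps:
V = 392 (V = -7*(-56) = 392)
P(f, a) = 1381/230 (P(f, a) = 6 + 1/(-36 + ((-12 + 17) + 14)*(14 + (0*f)*1)) = 6 + 1/(-36 + (5 + 14)*(14 + 0*1)) = 6 + 1/(-36 + 19*(14 + 0)) = 6 + 1/(-36 + 19*14) = 6 + 1/(-36 + 266) = 6 + 1/230 = 1381/230)
√(1864 + P(-32, V)) = √(1864 + 1381/230) = √(430101/230) = 3*√10991470/230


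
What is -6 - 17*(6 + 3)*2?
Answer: -312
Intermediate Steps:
-6 - 17*(6 + 3)*2 = -6 - 153*2 = -6 - 17*18 = -6 - 306 = -312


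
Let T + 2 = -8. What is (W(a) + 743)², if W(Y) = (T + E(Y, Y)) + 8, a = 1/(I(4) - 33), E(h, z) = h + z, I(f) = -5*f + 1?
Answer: 371140225/676 ≈ 5.4902e+5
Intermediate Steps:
T = -10 (T = -2 - 8 = -10)
I(f) = 1 - 5*f
a = -1/52 (a = 1/((1 - 5*4) - 33) = 1/((1 - 20) - 33) = 1/(-19 - 33) = 1/(-52) = -1/52 ≈ -0.019231)
W(Y) = -2 + 2*Y (W(Y) = (-10 + (Y + Y)) + 8 = (-10 + 2*Y) + 8 = -2 + 2*Y)
(W(a) + 743)² = ((-2 + 2*(-1/52)) + 743)² = ((-2 - 1/26) + 743)² = (-53/26 + 743)² = (19265/26)² = 371140225/676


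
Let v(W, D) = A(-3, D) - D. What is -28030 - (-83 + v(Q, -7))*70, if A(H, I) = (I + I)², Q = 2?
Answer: -36430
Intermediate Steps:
A(H, I) = 4*I² (A(H, I) = (2*I)² = 4*I²)
v(W, D) = -D + 4*D² (v(W, D) = 4*D² - D = -D + 4*D²)
-28030 - (-83 + v(Q, -7))*70 = -28030 - (-83 - 7*(-1 + 4*(-7)))*70 = -28030 - (-83 - 7*(-1 - 28))*70 = -28030 - (-83 - 7*(-29))*70 = -28030 - (-83 + 203)*70 = -28030 - 120*70 = -28030 - 1*8400 = -28030 - 8400 = -36430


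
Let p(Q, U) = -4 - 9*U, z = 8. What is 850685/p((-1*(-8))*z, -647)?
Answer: 77335/529 ≈ 146.19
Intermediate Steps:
850685/p((-1*(-8))*z, -647) = 850685/(-4 - 9*(-647)) = 850685/(-4 + 5823) = 850685/5819 = 850685*(1/5819) = 77335/529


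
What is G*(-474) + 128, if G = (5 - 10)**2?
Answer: -11722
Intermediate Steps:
G = 25 (G = (-5)**2 = 25)
G*(-474) + 128 = 25*(-474) + 128 = -11850 + 128 = -11722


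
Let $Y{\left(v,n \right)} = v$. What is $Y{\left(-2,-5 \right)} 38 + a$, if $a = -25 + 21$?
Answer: $-80$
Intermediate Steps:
$a = -4$
$Y{\left(-2,-5 \right)} 38 + a = \left(-2\right) 38 - 4 = -76 - 4 = -80$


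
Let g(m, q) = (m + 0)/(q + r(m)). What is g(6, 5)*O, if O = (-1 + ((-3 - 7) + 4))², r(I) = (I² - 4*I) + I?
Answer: 294/23 ≈ 12.783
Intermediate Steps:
r(I) = I² - 3*I
O = 49 (O = (-1 + (-10 + 4))² = (-1 - 6)² = (-7)² = 49)
g(m, q) = m/(q + m*(-3 + m)) (g(m, q) = (m + 0)/(q + m*(-3 + m)) = m/(q + m*(-3 + m)))
g(6, 5)*O = (6/(5 + 6*(-3 + 6)))*49 = (6/(5 + 6*3))*49 = (6/(5 + 18))*49 = (6/23)*49 = 294/23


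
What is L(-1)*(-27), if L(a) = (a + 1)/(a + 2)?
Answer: 0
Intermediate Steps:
L(a) = (1 + a)/(2 + a)
L(-1)*(-27) = ((1 - 1)/(2 - 1))*(-27) = (0/1)*(-27) = (1*0)*(-27) = 0*(-27) = 0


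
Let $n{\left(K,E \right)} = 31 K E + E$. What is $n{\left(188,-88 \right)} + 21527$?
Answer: $-491425$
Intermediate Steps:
$n{\left(K,E \right)} = E + 31 E K$ ($n{\left(K,E \right)} = 31 E K + E = E + 31 E K$)
$n{\left(188,-88 \right)} + 21527 = - 88 \left(1 + 31 \cdot 188\right) + 21527 = - 88 \left(1 + 5828\right) + 21527 = \left(-88\right) 5829 + 21527 = -512952 + 21527 = -491425$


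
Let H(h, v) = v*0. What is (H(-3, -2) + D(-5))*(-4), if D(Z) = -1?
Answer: 4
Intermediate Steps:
H(h, v) = 0
(H(-3, -2) + D(-5))*(-4) = (0 - 1)*(-4) = -1*(-4) = 4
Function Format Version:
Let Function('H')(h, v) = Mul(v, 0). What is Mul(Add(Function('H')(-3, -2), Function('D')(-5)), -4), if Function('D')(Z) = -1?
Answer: 4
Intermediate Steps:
Function('H')(h, v) = 0
Mul(Add(Function('H')(-3, -2), Function('D')(-5)), -4) = Mul(Add(0, -1), -4) = Mul(-1, -4) = 4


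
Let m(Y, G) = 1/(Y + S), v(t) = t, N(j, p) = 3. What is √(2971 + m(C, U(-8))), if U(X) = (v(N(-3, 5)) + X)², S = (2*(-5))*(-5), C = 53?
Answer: √31519442/103 ≈ 54.507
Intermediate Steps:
S = 50 (S = -10*(-5) = 50)
U(X) = (3 + X)²
m(Y, G) = 1/(50 + Y) (m(Y, G) = 1/(Y + 50) = 1/(50 + Y))
√(2971 + m(C, U(-8))) = √(2971 + 1/(50 + 53)) = √(2971 + 1/103) = √(306014/103) = √31519442/103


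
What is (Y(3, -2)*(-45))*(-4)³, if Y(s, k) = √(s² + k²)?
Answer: 2880*√13 ≈ 10384.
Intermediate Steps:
Y(s, k) = √(k² + s²)
(Y(3, -2)*(-45))*(-4)³ = (√((-2)² + 3²)*(-45))*(-4)³ = (√(4 + 9)*(-45))*(-64) = (√13*(-45))*(-64) = -45*√13*(-64) = 2880*√13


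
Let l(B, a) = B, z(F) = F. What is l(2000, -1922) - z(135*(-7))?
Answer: 2945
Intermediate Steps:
l(2000, -1922) - z(135*(-7)) = 2000 - 135*(-7) = 2000 - 1*(-945) = 2000 + 945 = 2945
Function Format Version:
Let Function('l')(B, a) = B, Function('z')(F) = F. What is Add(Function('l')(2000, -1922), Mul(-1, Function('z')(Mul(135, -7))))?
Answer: 2945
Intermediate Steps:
Add(Function('l')(2000, -1922), Mul(-1, Function('z')(Mul(135, -7)))) = Add(2000, Mul(-1, Mul(135, -7))) = Add(2000, Mul(-1, -945)) = Add(2000, 945) = 2945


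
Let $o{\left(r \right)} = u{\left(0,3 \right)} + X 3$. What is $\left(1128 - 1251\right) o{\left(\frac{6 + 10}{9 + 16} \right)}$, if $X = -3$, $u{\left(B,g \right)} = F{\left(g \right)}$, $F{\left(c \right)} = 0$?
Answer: $1107$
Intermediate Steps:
$u{\left(B,g \right)} = 0$
$o{\left(r \right)} = -9$ ($o{\left(r \right)} = 0 - 9 = -9$)
$\left(1128 - 1251\right) o{\left(\frac{6 + 10}{9 + 16} \right)} = \left(1128 - 1251\right) \left(-9\right) = \left(-123\right) \left(-9\right) = 1107$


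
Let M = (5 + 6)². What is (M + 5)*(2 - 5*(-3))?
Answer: 2142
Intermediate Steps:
M = 121 (M = 11² = 121)
(M + 5)*(2 - 5*(-3)) = (121 + 5)*(2 - 5*(-3)) = 126*(2 + 15) = 126*17 = 2142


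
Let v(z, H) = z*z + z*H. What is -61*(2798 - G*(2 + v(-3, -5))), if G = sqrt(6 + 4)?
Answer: -170678 + 1586*sqrt(10) ≈ -1.6566e+5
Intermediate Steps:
G = sqrt(10) ≈ 3.1623
v(z, H) = z**2 + H*z
-61*(2798 - G*(2 + v(-3, -5))) = -61*(2798 - sqrt(10)*(2 - 3*(-5 - 3))) = -61*(2798 - sqrt(10)*(2 - 3*(-8))) = -61*(2798 - sqrt(10)*(2 + 24)) = -61*(2798 - sqrt(10)*26) = -61*(2798 - 26*sqrt(10)) = -170678 + 1586*sqrt(10)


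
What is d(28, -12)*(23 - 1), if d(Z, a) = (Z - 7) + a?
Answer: 198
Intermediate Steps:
d(Z, a) = -7 + Z + a (d(Z, a) = (-7 + Z) + a = -7 + Z + a)
d(28, -12)*(23 - 1) = (-7 + 28 - 12)*(23 - 1) = 9*22 = 198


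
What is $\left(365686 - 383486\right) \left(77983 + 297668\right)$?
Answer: $-6686587800$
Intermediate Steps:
$\left(365686 - 383486\right) \left(77983 + 297668\right) = \left(-17800\right) 375651 = -6686587800$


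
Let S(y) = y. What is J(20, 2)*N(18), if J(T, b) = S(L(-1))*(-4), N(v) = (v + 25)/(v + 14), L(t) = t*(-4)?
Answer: -43/2 ≈ -21.500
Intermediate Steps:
L(t) = -4*t
N(v) = (25 + v)/(14 + v)
J(T, b) = -16 (J(T, b) = -4*(-1)*(-4) = 4*(-4) = -16)
J(20, 2)*N(18) = -16*(25 + 18)/(14 + 18) = -16*43/32 = -43/2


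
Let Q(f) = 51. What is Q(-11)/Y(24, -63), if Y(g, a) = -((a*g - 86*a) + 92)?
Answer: -51/3998 ≈ -0.012756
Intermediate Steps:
Y(g, a) = -92 + 86*a - a*g (Y(g, a) = -((-86*a + a*g) + 92) = -(92 - 86*a + a*g) = -92 + 86*a - a*g)
Q(-11)/Y(24, -63) = 51/(-92 + 86*(-63) - 1*(-63)*24) = 51/(-92 - 5418 + 1512) = 51/(-3998) = 51*(-1/3998) = -51/3998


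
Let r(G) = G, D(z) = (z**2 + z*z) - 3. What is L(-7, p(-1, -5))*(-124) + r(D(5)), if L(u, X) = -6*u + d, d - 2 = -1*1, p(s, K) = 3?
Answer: -5285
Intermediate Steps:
D(z) = -3 + 2*z**2 (D(z) = (z**2 + z**2) - 3 = 2*z**2 - 3 = -3 + 2*z**2)
d = 1 (d = 2 - 1*1 = 2 - 1 = 1)
L(u, X) = 1 - 6*u (L(u, X) = -6*u + 1 = 1 - 6*u)
L(-7, p(-1, -5))*(-124) + r(D(5)) = (1 - 6*(-7))*(-124) + (-3 + 2*5**2) = (1 + 42)*(-124) + (-3 + 2*25) = 43*(-124) + (-3 + 50) = -5332 + 47 = -5285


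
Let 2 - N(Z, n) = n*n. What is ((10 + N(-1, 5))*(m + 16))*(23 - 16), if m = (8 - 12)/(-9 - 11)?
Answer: -7371/5 ≈ -1474.2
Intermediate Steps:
N(Z, n) = 2 - n**2 (N(Z, n) = 2 - n*n = 2 - n**2)
m = 1/5 (m = -4/(-20) = -4*(-1/20) = 1/5 ≈ 0.20000)
((10 + N(-1, 5))*(m + 16))*(23 - 16) = ((10 + (2 - 1*5**2))*(1/5 + 16))*(23 - 16) = ((10 + (2 - 1*25))*(81/5))*7 = ((10 + (2 - 25))*(81/5))*7 = ((10 - 23)*(81/5))*7 = -13*81/5*7 = -1053/5*7 = -7371/5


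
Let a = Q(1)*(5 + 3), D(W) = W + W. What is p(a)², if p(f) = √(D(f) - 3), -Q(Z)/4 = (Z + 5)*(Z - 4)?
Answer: 1149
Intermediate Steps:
Q(Z) = -4*(-4 + Z)*(5 + Z) (Q(Z) = -4*(Z + 5)*(Z - 4) = -4*(5 + Z)*(-4 + Z) = -4*(-4 + Z)*(5 + Z))
D(W) = 2*W
a = 576 (a = (80 - 4*1 - 4*1²)*(5 + 3) = (80 - 4 - 4*1)*8 = (80 - 4 - 4)*8 = 72*8 = 576)
p(f) = √(-3 + 2*f) (p(f) = √(2*f - 3) = √(-3 + 2*f))
p(a)² = (√(-3 + 2*576))² = (√(-3 + 1152))² = (√1149)² = 1149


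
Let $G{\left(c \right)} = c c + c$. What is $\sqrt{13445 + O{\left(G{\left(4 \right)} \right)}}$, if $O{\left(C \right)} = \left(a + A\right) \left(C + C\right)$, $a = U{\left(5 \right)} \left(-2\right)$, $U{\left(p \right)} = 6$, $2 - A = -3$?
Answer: $\sqrt{13165} \approx 114.74$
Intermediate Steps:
$A = 5$ ($A = 2 - -3 = 2 + 3 = 5$)
$G{\left(c \right)} = c + c^{2}$ ($G{\left(c \right)} = c^{2} + c = c + c^{2}$)
$a = -12$ ($a = 6 \left(-2\right) = -12$)
$O{\left(C \right)} = - 14 C$ ($O{\left(C \right)} = \left(-12 + 5\right) \left(C + C\right) = - 7 \cdot 2 C = - 14 C$)
$\sqrt{13445 + O{\left(G{\left(4 \right)} \right)}} = \sqrt{13445 - 14 \cdot 4 \left(1 + 4\right)} = \sqrt{13445 - 14 \cdot 4 \cdot 5} = \sqrt{13445 - 280} = \sqrt{13165}$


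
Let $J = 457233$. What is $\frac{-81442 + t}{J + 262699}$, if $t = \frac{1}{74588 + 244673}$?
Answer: $- \frac{26001254361}{229846210252} \approx -0.11312$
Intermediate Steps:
$t = \frac{1}{319261} \approx 3.1322 \cdot 10^{-6}$
$\frac{-81442 + t}{J + 262699} = \frac{-81442 + \frac{1}{319261}}{457233 + 262699} = - \frac{26001254361}{319261 \cdot 719932} = \left(- \frac{26001254361}{319261}\right) \frac{1}{719932} = - \frac{26001254361}{229846210252}$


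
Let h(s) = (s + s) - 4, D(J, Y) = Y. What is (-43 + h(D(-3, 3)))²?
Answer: 1681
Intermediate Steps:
h(s) = -4 + 2*s (h(s) = 2*s - 4 = -4 + 2*s)
(-43 + h(D(-3, 3)))² = (-43 + (-4 + 2*3))² = (-43 + (-4 + 6))² = (-43 + 2)² = (-41)² = 1681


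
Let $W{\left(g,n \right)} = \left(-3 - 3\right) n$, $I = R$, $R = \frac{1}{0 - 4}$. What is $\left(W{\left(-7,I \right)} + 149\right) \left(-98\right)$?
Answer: $-14749$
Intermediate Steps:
$R = - \frac{1}{4}$ ($R = \frac{1}{-4} = - \frac{1}{4} \approx -0.25$)
$I = - \frac{1}{4} \approx -0.25$
$W{\left(g,n \right)} = - 6 n$
$\left(W{\left(-7,I \right)} + 149\right) \left(-98\right) = \left(\left(-6\right) \left(- \frac{1}{4}\right) + 149\right) \left(-98\right) = \left(\frac{3}{2} + 149\right) \left(-98\right) = \frac{301}{2} \left(-98\right) = -14749$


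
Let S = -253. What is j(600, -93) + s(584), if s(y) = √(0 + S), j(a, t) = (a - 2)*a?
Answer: 358800 + I*√253 ≈ 3.588e+5 + 15.906*I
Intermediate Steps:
j(a, t) = a*(-2 + a) (j(a, t) = (-2 + a)*a = a*(-2 + a))
s(y) = I*√253 (s(y) = √(0 - 253) = √(-253) = I*√253)
j(600, -93) + s(584) = 600*(-2 + 600) + I*√253 = 600*598 + I*√253 = 358800 + I*√253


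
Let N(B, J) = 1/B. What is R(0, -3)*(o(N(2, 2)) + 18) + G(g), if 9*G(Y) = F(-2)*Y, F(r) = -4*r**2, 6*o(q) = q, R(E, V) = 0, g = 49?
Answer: -784/9 ≈ -87.111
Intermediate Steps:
o(q) = q/6
G(Y) = -16*Y/9 (G(Y) = ((-4*(-2)**2)*Y)/9 = ((-4*4)*Y)/9 = (-16*Y)/9 = -16*Y/9)
R(0, -3)*(o(N(2, 2)) + 18) + G(g) = 0*((1/6)/2 + 18) - 16/9*49 = 0*((1/6)*(1/2) + 18) - 784/9 = 0*(1/12 + 18) - 784/9 = 0*(217/12) - 784/9 = 0 - 784/9 = -784/9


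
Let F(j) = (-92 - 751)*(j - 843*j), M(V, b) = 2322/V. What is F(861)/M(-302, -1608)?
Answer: -10253620874/129 ≈ -7.9485e+7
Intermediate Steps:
F(j) = 709806*j (F(j) = -(-709806)*j = 709806*j)
F(861)/M(-302, -1608) = (709806*861)/((2322/(-302))) = 611142966/((2322*(-1/302))) = 611142966/(-1161/151) = 611142966*(-151/1161) = -10253620874/129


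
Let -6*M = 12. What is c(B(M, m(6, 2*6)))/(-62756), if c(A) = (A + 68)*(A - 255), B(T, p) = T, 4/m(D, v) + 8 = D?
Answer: 8481/31378 ≈ 0.27028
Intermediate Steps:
M = -2 (M = -1/6*12 = -2)
m(D, v) = 4/(-8 + D)
c(A) = (-255 + A)*(68 + A) (c(A) = (68 + A)*(-255 + A) = (-255 + A)*(68 + A))
c(B(M, m(6, 2*6)))/(-62756) = (-17340 + (-2)**2 - 187*(-2))/(-62756) = (-17340 + 4 + 374)*(-1/62756) = -16962*(-1/62756) = 8481/31378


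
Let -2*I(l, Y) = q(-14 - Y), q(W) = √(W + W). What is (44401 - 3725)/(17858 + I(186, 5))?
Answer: 1452784016/637816347 + 40676*I*√38/637816347 ≈ 2.2777 + 0.00039313*I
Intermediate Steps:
q(W) = √2*√W (q(W) = √(2*W) = √2*√W)
I(l, Y) = -√2*√(-14 - Y)/2
(44401 - 3725)/(17858 + I(186, 5)) = (44401 - 3725)/(17858 - √(-28 - 2*5)/2) = 40676/(17858 - √(-28 - 10)/2) = 40676/(17858 - I*√38/2)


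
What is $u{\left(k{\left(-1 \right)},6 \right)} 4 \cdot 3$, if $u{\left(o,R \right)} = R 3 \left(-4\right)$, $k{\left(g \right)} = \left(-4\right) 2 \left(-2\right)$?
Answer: $-864$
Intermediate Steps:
$k{\left(g \right)} = 16$ ($k{\left(g \right)} = \left(-8\right) \left(-2\right) = 16$)
$u{\left(o,R \right)} = - 12 R$ ($u{\left(o,R \right)} = 3 R \left(-4\right) = - 12 R$)
$u{\left(k{\left(-1 \right)},6 \right)} 4 \cdot 3 = \left(-12\right) 6 \cdot 4 \cdot 3 = \left(-72\right) 4 \cdot 3 = \left(-288\right) 3 = -864$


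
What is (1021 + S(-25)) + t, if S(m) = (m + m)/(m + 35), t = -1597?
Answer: -581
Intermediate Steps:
S(m) = 2*m/(35 + m) (S(m) = (2*m)/(35 + m) = 2*m/(35 + m))
(1021 + S(-25)) + t = (1021 + 2*(-25)/(35 - 25)) - 1597 = (1021 + 2*(-25)/10) - 1597 = (1021 + 2*(-25)*(1/10)) - 1597 = (1021 - 5) - 1597 = 1016 - 1597 = -581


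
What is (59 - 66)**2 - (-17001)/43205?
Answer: 2134046/43205 ≈ 49.393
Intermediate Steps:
(59 - 66)**2 - (-17001)/43205 = (-7)**2 - (-17001)/43205 = 49 - 1*(-17001/43205) = 49 + 17001/43205 = 2134046/43205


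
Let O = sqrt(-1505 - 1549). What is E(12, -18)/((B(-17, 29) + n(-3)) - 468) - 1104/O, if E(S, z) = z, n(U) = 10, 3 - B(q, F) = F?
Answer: 9/242 + 184*I*sqrt(3054)/509 ≈ 0.03719 + 19.977*I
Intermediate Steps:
O = I*sqrt(3054) (O = sqrt(-3054) = I*sqrt(3054) ≈ 55.263*I)
B(q, F) = 3 - F
E(12, -18)/((B(-17, 29) + n(-3)) - 468) - 1104/O = -18/(((3 - 1*29) + 10) - 468) - 1104*(-I*sqrt(3054)/3054) = -18/(((3 - 29) + 10) - 468) - (-184)*I*sqrt(3054)/509 = -18/((-26 + 10) - 468) + 184*I*sqrt(3054)/509 = -18/(-16 - 468) + 184*I*sqrt(3054)/509 = -18/(-484) + 184*I*sqrt(3054)/509 = -18*(-1/484) + 184*I*sqrt(3054)/509 = 9/242 + 184*I*sqrt(3054)/509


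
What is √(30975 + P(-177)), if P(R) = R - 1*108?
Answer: 3*√3410 ≈ 175.19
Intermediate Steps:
P(R) = -108 + R (P(R) = R - 108 = -108 + R)
√(30975 + P(-177)) = √(30975 + (-108 - 177)) = √(30975 - 285) = √30690 = 3*√3410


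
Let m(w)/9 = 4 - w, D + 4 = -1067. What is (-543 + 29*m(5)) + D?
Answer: -1875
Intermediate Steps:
D = -1071 (D = -4 - 1067 = -1071)
m(w) = 36 - 9*w (m(w) = 9*(4 - w) = 36 - 9*w)
(-543 + 29*m(5)) + D = (-543 + 29*(36 - 9*5)) - 1071 = (-543 + 29*(36 - 45)) - 1071 = (-543 + 29*(-9)) - 1071 = (-543 - 261) - 1071 = -804 - 1071 = -1875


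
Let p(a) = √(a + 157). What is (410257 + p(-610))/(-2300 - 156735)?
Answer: -410257/159035 - I*√453/159035 ≈ -2.5797 - 0.00013383*I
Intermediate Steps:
p(a) = √(157 + a)
(410257 + p(-610))/(-2300 - 156735) = (410257 + √(157 - 610))/(-2300 - 156735) = (410257 + √(-453))/(-159035) = (410257 + I*√453)*(-1/159035) = -410257/159035 - I*√453/159035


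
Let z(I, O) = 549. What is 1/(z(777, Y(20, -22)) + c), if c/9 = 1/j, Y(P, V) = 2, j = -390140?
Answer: 390140/214186851 ≈ 0.0018215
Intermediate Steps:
c = -9/390140 (c = 9/(-390140) = 9*(-1/390140) = -9/390140 ≈ -2.3069e-5)
1/(z(777, Y(20, -22)) + c) = 1/(549 - 9/390140) = 1/(214186851/390140) = 390140/214186851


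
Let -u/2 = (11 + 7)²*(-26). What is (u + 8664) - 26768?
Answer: -1256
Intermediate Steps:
u = 16848 (u = -2*(11 + 7)²*(-26) = -2*18²*(-26) = -648*(-26) = -2*(-8424) = 16848)
(u + 8664) - 26768 = (16848 + 8664) - 26768 = 25512 - 26768 = -1256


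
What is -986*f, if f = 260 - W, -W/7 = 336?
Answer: -2575432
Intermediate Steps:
W = -2352 (W = -7*336 = -2352)
f = 2612 (f = 260 - 1*(-2352) = 260 + 2352 = 2612)
-986*f = -986*2612 = -2575432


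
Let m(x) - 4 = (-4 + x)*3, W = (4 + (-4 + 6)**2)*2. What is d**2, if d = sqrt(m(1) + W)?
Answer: 11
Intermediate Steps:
W = 16 (W = (4 + 2**2)*2 = (4 + 4)*2 = 8*2 = 16)
m(x) = -8 + 3*x (m(x) = 4 + (-4 + x)*3 = 4 + (-12 + 3*x) = -8 + 3*x)
d = sqrt(11) (d = sqrt((-8 + 3*1) + 16) = sqrt((-8 + 3) + 16) = sqrt(-5 + 16) = sqrt(11) ≈ 3.3166)
d**2 = (sqrt(11))**2 = 11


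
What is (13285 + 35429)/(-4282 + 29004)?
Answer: 24357/12361 ≈ 1.9705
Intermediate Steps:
(13285 + 35429)/(-4282 + 29004) = 48714/24722 = 48714*(1/24722) = 24357/12361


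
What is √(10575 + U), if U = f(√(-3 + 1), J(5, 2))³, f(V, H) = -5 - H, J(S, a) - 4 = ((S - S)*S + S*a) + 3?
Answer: I*√73 ≈ 8.544*I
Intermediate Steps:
J(S, a) = 7 + S*a (J(S, a) = 4 + (((S - S)*S + S*a) + 3) = 4 + ((0*S + S*a) + 3) = 4 + ((0 + S*a) + 3) = 4 + (S*a + 3) = 4 + (3 + S*a) = 7 + S*a)
U = -10648 (U = (-5 - (7 + 5*2))³ = (-5 - (7 + 10))³ = (-5 - 1*17)³ = (-5 - 17)³ = (-22)³ = -10648)
√(10575 + U) = √(10575 - 10648) = √(-73) = I*√73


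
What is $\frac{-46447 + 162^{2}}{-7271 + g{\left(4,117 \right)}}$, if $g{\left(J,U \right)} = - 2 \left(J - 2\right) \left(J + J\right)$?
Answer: $\frac{20203}{7303} \approx 2.7664$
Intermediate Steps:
$g{\left(J,U \right)} = - 4 J \left(-2 + J\right)$ ($g{\left(J,U \right)} = - 2 \left(-2 + J\right) 2 J = - 2 \cdot 2 J \left(-2 + J\right) = - 4 J \left(-2 + J\right)$)
$\frac{-46447 + 162^{2}}{-7271 + g{\left(4,117 \right)}} = \frac{-46447 + 162^{2}}{-7271 + 4 \cdot 4 \left(2 - 4\right)} = \frac{-46447 + 26244}{-7271 + 4 \cdot 4 \left(2 - 4\right)} = - \frac{20203}{-7271 + 4 \cdot 4 \left(-2\right)} = - \frac{20203}{-7271 - 32} = - \frac{20203}{-7303} = \left(-20203\right) \left(- \frac{1}{7303}\right) = \frac{20203}{7303}$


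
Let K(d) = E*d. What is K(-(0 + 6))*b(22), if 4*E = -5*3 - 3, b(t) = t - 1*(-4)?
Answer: 702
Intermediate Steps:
b(t) = 4 + t (b(t) = t + 4 = 4 + t)
E = -9/2 (E = (-5*3 - 3)/4 = (-15 - 3)/4 = (¼)*(-18) = -9/2 ≈ -4.5000)
K(d) = -9*d/2
K(-(0 + 6))*b(22) = (-(-9)*(0 + 6)/2)*(4 + 22) = -(-9)*6/2*26 = -9/2*(-6)*26 = 27*26 = 702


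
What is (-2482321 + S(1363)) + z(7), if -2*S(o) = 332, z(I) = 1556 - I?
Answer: -2480938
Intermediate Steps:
S(o) = -166 (S(o) = -1/2*332 = -166)
(-2482321 + S(1363)) + z(7) = (-2482321 - 166) + (1556 - 1*7) = -2482487 + (1556 - 7) = -2482487 + 1549 = -2480938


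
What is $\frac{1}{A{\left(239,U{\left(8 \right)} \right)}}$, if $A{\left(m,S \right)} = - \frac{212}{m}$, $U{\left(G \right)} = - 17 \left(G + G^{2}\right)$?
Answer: $- \frac{239}{212} \approx -1.1274$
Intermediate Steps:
$U{\left(G \right)} = - 17 G - 17 G^{2}$
$\frac{1}{A{\left(239,U{\left(8 \right)} \right)}} = \frac{1}{\left(-212\right) \frac{1}{239}} = \frac{1}{- \frac{212}{239}} = - \frac{239}{212}$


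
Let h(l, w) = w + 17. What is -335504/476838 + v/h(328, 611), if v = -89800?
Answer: -5378843614/37431783 ≈ -143.70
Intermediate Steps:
h(l, w) = 17 + w
-335504/476838 + v/h(328, 611) = -335504/476838 - 89800/(17 + 611) = -335504*1/476838 - 89800/628 = -167752/238419 - 89800*1/628 = -167752/238419 - 22450/157 = -5378843614/37431783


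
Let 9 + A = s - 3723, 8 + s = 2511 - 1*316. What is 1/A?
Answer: -1/1545 ≈ -0.00064725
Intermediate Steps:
s = 2187 (s = -8 + (2511 - 1*316) = -8 + (2511 - 316) = -8 + 2195 = 2187)
A = -1545 (A = -9 + (2187 - 3723) = -9 - 1536 = -1545)
1/A = 1/(-1545) = -1/1545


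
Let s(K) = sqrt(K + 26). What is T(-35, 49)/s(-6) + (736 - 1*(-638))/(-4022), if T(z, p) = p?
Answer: -687/2011 + 49*sqrt(5)/10 ≈ 10.615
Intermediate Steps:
s(K) = sqrt(26 + K)
T(-35, 49)/s(-6) + (736 - 1*(-638))/(-4022) = 49/(sqrt(26 - 6)) + (736 - 1*(-638))/(-4022) = 49/(sqrt(20)) + (736 + 638)*(-1/4022) = 49/((2*sqrt(5))) + 1374*(-1/4022) = 49*(sqrt(5)/10) - 687/2011 = 49*sqrt(5)/10 - 687/2011 = -687/2011 + 49*sqrt(5)/10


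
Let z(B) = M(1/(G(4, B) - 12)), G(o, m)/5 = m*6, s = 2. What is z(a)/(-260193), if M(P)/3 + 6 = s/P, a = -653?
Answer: 39210/86731 ≈ 0.45209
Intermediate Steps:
G(o, m) = 30*m (G(o, m) = 5*(m*6) = 5*(6*m) = 30*m)
M(P) = -18 + 6/P (M(P) = -18 + 3*(2/P) = -18 + 6/P)
z(B) = -90 + 180*B (z(B) = -18 + 6/(1/(30*B - 12)) = -18 + 6/(1/(-12 + 30*B)) = -18 + 6*(-12 + 30*B) = -18 + (-72 + 180*B) = -90 + 180*B)
z(a)/(-260193) = (-90 + 180*(-653))/(-260193) = (-90 - 117540)*(-1/260193) = -117630*(-1/260193) = 39210/86731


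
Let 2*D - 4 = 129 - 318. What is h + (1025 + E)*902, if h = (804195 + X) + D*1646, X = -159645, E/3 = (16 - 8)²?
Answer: 1590029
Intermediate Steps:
D = -185/2 (D = 2 + (129 - 318)/2 = 2 + (½)*(-189) = 2 - 189/2 = -185/2 ≈ -92.500)
E = 192 (E = 3*(16 - 8)² = 3*8² = 3*64 = 192)
h = 492295 (h = (804195 - 159645) - 185/2*1646 = 644550 - 152255 = 492295)
h + (1025 + E)*902 = 492295 + (1025 + 192)*902 = 492295 + 1217*902 = 492295 + 1097734 = 1590029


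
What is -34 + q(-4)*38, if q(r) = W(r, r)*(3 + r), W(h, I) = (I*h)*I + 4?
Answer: 2246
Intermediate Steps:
W(h, I) = 4 + h*I² (W(h, I) = h*I² + 4 = 4 + h*I²)
q(r) = (3 + r)*(4 + r³) (q(r) = (4 + r*r²)*(3 + r) = (4 + r³)*(3 + r) = (3 + r)*(4 + r³))
-34 + q(-4)*38 = -34 + ((3 - 4)*(4 + (-4)³))*38 = -34 - (4 - 64)*38 = -34 - 1*(-60)*38 = -34 + 60*38 = -34 + 2280 = 2246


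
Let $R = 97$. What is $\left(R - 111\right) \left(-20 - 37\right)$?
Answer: $798$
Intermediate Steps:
$\left(R - 111\right) \left(-20 - 37\right) = \left(97 - 111\right) \left(-20 - 37\right) = - 14 \left(-20 - 37\right) = \left(-14\right) \left(-57\right) = 798$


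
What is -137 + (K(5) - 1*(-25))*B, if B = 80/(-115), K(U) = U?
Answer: -3631/23 ≈ -157.87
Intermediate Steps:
B = -16/23 (B = 80*(-1/115) = -16/23 ≈ -0.69565)
-137 + (K(5) - 1*(-25))*B = -137 + (5 - 1*(-25))*(-16/23) = -137 + (5 + 25)*(-16/23) = -137 + 30*(-16/23) = -137 - 480/23 = -3631/23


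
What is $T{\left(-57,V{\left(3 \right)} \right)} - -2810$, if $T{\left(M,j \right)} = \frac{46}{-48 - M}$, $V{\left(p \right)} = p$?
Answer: $\frac{25336}{9} \approx 2815.1$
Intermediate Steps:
$T{\left(-57,V{\left(3 \right)} \right)} - -2810 = - \frac{46}{48 - 57} - -2810 = - \frac{46}{-9} + 2810 = \left(-46\right) \left(- \frac{1}{9}\right) + 2810 = \frac{46}{9} + 2810 = \frac{25336}{9}$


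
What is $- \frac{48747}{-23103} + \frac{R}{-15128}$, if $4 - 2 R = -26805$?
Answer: $\frac{285173635}{233001456} \approx 1.2239$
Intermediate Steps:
$R = \frac{26809}{2}$ ($R = 2 - - \frac{26805}{2} = 2 + \frac{26805}{2} = \frac{26809}{2} \approx 13405.0$)
$- \frac{48747}{-23103} + \frac{R}{-15128} = - \frac{48747}{-23103} + \frac{26809}{2 \left(-15128\right)} = \left(-48747\right) \left(- \frac{1}{23103}\right) + \frac{26809}{2} \left(- \frac{1}{15128}\right) = \frac{16249}{7701} - \frac{26809}{30256} = \frac{285173635}{233001456}$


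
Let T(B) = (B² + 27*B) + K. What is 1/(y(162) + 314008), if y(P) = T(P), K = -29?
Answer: 1/344597 ≈ 2.9019e-6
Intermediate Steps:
T(B) = -29 + B² + 27*B (T(B) = (B² + 27*B) - 29 = -29 + B² + 27*B)
y(P) = -29 + P² + 27*P
1/(y(162) + 314008) = 1/((-29 + 162² + 27*162) + 314008) = 1/((-29 + 26244 + 4374) + 314008) = 1/(30589 + 314008) = 1/344597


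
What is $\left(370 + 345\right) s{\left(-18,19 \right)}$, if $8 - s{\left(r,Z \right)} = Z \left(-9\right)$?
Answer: $127985$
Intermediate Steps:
$s{\left(r,Z \right)} = 8 + 9 Z$ ($s{\left(r,Z \right)} = 8 - Z \left(-9\right) = 8 - - 9 Z = 8 + 9 Z$)
$\left(370 + 345\right) s{\left(-18,19 \right)} = \left(370 + 345\right) \left(8 + 9 \cdot 19\right) = 715 \left(8 + 171\right) = 715 \cdot 179 = 127985$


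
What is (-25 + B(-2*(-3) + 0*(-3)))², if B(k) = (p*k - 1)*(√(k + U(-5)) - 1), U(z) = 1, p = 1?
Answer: 1075 - 300*√7 ≈ 281.27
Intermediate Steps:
B(k) = (-1 + k)*(-1 + √(1 + k)) (B(k) = (1*k - 1)*(√(k + 1) - 1) = (k - 1)*(√(1 + k) - 1) = (-1 + k)*(-1 + √(1 + k)))
(-25 + B(-2*(-3) + 0*(-3)))² = (-25 + (1 - (-2*(-3) + 0*(-3)) - √(1 + (-2*(-3) + 0*(-3))) + (-2*(-3) + 0*(-3))*√(1 + (-2*(-3) + 0*(-3)))))² = (-25 + (1 - (6 + 0) - √(1 + (6 + 0)) + (6 + 0)*√(1 + (6 + 0))))² = (-25 + (1 - 1*6 - √(1 + 6) + 6*√(1 + 6)))² = (-25 + (1 - 6 - √7 + 6*√7))² = (-25 + (-5 + 5*√7))² = (-30 + 5*√7)²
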